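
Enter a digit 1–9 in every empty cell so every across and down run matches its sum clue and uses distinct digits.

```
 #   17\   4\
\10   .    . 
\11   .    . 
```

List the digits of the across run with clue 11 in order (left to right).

17 in 2 cells must be {8,9}; 4 in 2 cells must be {1,3}.
The 11 across and the 4 down share only 3, so R2C2 = 3.
R1C2 = 4 − 3 = 1 completes the 4 down.
R2C1 = 11 − 3 = 8 completes the 11 across.
R1C1 = 10 − 1 = 9 completes the 10 across.

8, 3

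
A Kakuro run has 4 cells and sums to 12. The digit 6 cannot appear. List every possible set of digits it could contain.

{1,2,4,5}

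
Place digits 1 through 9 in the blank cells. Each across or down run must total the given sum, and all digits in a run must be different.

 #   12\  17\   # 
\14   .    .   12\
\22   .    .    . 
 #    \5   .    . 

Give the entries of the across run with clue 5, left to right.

2 3

Nothing is forced directly, so branch on R3C3, whose candidates are 3 or 4. If R3C3 = 4: that forces R2C3 = 8, R3C2 = 1, R1C2 = 9, after which R2C2 would have to be in {5,9} for the 22 across but in {7} for the 17 down — contradiction. So R3C3 = 3.
R2C3 = 12 − 3 = 9 completes the 12 down.
R3C2 = 5 − 3 = 2 completes the 5 across.
No cell is forced outright now. R2C1 can only be 5 or 7 or 8 (the digits allowed by both its 22 across and its 12 down). If R2C1 = 5: then R1C1 would have to be in {5,6,8,9} for the 14 across but in {7} for the 12 down — contradiction. If R2C1 = 8: then R1C1 would have to be in {5,6,8,9} for the 14 across but in {4} for the 12 down — contradiction. So R2C1 = 7.
R1C1 = 12 − 7 = 5 completes the 12 down.
R1C2 = 14 − 5 = 9 completes the 14 across.
R2C2 = 22 − 16 = 6 completes the 22 across.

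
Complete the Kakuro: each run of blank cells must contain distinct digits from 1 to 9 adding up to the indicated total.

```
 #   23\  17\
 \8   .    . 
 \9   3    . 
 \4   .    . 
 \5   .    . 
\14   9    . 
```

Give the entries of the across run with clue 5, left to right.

4 in 2 cells must be {1,3}.
R2C2 = 9 − 3 = 6 completes the 9 across.
R3C1 = 1: the only remaining digit allowed by both the 4 across and the 23 down.
R3C2 = 4 − 1 = 3 completes the 4 across.
R5C2 = 14 − 9 = 5 completes the 14 across.
No cell is forced outright now. R1C1 can only be 2 or 6 (the digits allowed by both its 8 across and its 23 down). If R1C1 = 2: then R1C2 would have to be in {6} for the 8 across but in {1,2} for the 17 down — contradiction. So R1C1 = 6.
R1C2 = 8 − 6 = 2 completes the 8 across.
R4C1 = 23 − 19 = 4 completes the 23 down.
R4C2 = 5 − 4 = 1 completes the 5 across.

4, 1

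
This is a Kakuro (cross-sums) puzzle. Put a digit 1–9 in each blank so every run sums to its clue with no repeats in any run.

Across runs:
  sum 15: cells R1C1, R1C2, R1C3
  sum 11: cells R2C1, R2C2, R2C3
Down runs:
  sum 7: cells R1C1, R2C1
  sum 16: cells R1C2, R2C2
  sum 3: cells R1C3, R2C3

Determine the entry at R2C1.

16 in 2 cells must be {7,9}; 3 in 2 cells must be {1,2}.
The 11 across and the 16 down share only 7, so R2C2 = 7.
Given what's placed, R2C3 must be 1 to fit the 11 across and 3 down.
R1C2 = 16 − 7 = 9 completes the 16 down.
R1C3 = 3 − 1 = 2 completes the 3 down.
R2C1 = 11 − 8 = 3 completes the 11 across.
R1C1 = 15 − 11 = 4 completes the 15 across.

3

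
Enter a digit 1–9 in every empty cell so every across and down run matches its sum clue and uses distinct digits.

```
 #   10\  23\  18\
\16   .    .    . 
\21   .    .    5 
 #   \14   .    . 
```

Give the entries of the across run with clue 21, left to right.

23 in 3 cells must be {6,8,9}.
R2C2 = 9: the only remaining digit allowed by both the 21 across and the 23 down.
R2C1 = 21 − 14 = 7 completes the 21 across.
R1C1 = 10 − 7 = 3 completes the 10 down.
No cell is forced outright now. R1C2 can only be 6 or 8 (the digits allowed by both its 16 across and its 23 down). If R1C2 = 8: then R1C3 would have to be in {5} for the 16 across but in {4,6,7,9} for the 18 down — contradiction. So R1C2 = 6.
R1C3 = 16 − 9 = 7 completes the 16 across.
R3C2 = 23 − 15 = 8 completes the 23 down.
R3C3 = 14 − 8 = 6 completes the 14 across.

7 9 5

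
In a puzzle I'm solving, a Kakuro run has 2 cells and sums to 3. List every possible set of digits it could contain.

{1,2}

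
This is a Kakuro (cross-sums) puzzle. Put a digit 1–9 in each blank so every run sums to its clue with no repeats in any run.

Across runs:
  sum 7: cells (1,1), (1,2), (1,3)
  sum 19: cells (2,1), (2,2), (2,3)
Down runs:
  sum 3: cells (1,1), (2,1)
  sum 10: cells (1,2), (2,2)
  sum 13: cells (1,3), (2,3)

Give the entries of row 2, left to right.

7 in 3 cells must be {1,2,4}; 3 in 2 cells must be {1,2}.
The 7 across and the 13 down share only 4, so (1,3) = 4.
The 19 across and the 3 down share only 2, so (2,1) = 2.
(2,3) = 13 − 4 = 9 completes the 13 down.
(1,1) = 3 − 2 = 1 completes the 3 down.
(1,2) = 7 − 5 = 2 completes the 7 across.
(2,2) = 19 − 11 = 8 completes the 19 across.

2, 8, 9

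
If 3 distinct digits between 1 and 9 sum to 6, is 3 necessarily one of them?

Yes

The only way to make 6 from 3 distinct digits is {1,2,3}, which contains 3.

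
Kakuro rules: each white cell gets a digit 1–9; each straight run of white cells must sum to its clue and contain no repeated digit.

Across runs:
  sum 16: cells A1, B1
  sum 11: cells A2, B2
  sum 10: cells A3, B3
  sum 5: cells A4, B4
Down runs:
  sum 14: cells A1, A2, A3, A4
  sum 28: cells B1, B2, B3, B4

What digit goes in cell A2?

16 in 2 cells must be {7,9}.
Only 7 fits A1 under both its across sum 16 and down sum 14.
B1 = 16 − 7 = 9 completes the 16 across.
Given what's placed, B4 must be 4 to fit the 5 across and 28 down.
A4 = 5 − 4 = 1 completes the 5 across.
No cell is forced outright now. A2 can only be 2 or 4 (the digits allowed by both its 11 across and its 14 down). If A2 = 2: then B2 would have to be in {9} for the 11 across but in {7,8} for the 28 down — contradiction. So A2 = 4.

4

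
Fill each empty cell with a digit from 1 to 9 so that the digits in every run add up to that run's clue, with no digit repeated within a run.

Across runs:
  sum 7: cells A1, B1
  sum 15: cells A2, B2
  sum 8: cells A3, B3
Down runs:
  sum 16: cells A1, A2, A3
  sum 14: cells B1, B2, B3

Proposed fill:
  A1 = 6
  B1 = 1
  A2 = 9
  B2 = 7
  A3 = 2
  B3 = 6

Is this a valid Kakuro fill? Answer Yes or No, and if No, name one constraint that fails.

No — the across run A2–B2 sums to 16, not 15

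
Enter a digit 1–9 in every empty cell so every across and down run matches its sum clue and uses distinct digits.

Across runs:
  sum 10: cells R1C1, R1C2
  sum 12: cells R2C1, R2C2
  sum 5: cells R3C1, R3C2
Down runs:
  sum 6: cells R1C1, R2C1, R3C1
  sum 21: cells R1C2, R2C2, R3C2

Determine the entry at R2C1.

6 in 3 cells must be {1,2,3}.
The 12 across and the 6 down share only 3, so R2C1 = 3.
R2C2 = 12 − 3 = 9 completes the 12 across.
Given what's placed, R3C2 must be 4 to fit the 5 across and 21 down.
R1C2 = 21 − 13 = 8 completes the 21 down.
R3C1 = 5 − 4 = 1 completes the 5 across.
R1C1 = 10 − 8 = 2 completes the 10 across.

3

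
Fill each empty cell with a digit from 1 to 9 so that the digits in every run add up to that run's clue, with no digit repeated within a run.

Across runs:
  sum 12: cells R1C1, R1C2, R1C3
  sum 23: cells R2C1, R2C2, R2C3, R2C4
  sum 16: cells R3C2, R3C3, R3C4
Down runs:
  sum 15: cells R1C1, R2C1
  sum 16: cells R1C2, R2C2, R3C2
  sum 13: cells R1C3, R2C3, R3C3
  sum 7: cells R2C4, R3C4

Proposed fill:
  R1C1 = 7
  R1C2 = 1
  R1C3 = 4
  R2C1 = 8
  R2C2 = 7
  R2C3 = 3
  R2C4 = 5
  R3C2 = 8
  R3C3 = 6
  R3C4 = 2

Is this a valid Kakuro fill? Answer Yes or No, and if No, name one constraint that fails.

Across: 7+1+4=12; 8+7+3+5=23; 8+6+2=16. Down: 7+8=15; 1+7+8=16; 4+3+6=13; 5+2=7. No digit repeats within any run.

Yes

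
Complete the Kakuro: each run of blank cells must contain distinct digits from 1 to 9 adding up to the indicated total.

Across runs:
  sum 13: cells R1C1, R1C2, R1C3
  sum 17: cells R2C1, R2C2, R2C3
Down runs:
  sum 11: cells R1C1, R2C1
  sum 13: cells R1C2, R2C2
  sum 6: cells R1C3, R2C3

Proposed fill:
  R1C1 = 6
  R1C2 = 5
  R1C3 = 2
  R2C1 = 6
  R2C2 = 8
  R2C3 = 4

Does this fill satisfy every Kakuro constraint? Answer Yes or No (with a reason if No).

No — the down run R1C1–R2C1 sums to 12, not 11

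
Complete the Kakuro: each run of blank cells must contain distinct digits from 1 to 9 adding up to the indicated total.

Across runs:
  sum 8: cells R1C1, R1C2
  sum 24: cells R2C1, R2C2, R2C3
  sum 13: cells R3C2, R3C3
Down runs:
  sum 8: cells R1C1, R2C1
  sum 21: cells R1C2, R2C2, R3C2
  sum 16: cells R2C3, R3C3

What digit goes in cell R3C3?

24 in 3 cells must be {7,8,9}; 16 in 2 cells must be {7,9}.
The 24 across and the 8 down share only 7, so R2C1 = 7.
R2C3 = 9: the only remaining digit allowed by both the 24 across and the 16 down.
R3C3 = 16 − 9 = 7 completes the 16 down.
R1C1 = 8 − 7 = 1 completes the 8 down.
R1C2 = 8 − 1 = 7 completes the 8 across.
R2C2 = 24 − 16 = 8 completes the 24 across.
R3C2 = 13 − 7 = 6 completes the 13 across.

7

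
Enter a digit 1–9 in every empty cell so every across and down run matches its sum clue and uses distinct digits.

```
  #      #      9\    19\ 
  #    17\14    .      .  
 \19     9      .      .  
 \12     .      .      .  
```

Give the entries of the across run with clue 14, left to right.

17 in 2 cells must be {8,9}.
R3C1 = 17 − 9 = 8 completes the 17 down.
Given what's placed, R3C3 must be 3 to fit the 12 across and 19 down.
Given what's placed, R1C3 must be 9 to fit the 14 across and 19 down.
R2C3 = 19 − 12 = 7 completes the 19 down.
R3C2 = 12 − 11 = 1 completes the 12 across.
R1C2 = 14 − 9 = 5 completes the 14 across.
R2C2 = 19 − 16 = 3 completes the 19 across.

5 9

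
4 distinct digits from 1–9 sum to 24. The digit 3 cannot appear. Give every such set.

{1,6,8,9}; {2,5,8,9}; {2,6,7,9}; {4,5,6,9}; {4,5,7,8}

4 distinct digits from 1–9 sum between 10 and 30.
Dropping sets that contain 3.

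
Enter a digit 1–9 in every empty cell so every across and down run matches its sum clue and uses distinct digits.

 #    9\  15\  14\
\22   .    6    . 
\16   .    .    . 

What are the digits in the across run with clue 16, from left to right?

Given what's placed, R1C1 must be 7 to fit the 22 across and 9 down.
R1C3 = 22 − 13 = 9 completes the 22 across.
R2C1 = 9 − 7 = 2 completes the 9 down.
R2C2 = 15 − 6 = 9 completes the 15 down.
R2C3 = 16 − 11 = 5 completes the 16 across.

2, 9, 5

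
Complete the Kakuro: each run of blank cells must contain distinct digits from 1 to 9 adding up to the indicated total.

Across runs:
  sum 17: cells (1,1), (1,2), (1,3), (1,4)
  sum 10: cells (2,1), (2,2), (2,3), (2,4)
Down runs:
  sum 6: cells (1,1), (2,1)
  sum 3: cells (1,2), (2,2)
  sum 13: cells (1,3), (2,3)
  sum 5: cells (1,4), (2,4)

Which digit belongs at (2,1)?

1

10 in 4 cells must be {1,2,3,4}; 3 in 2 cells must be {1,2}.
Only 4 fits (2,3) under both its across sum 10 and down sum 13.
(1,3) = 13 − 4 = 9 completes the 13 down.
Nothing is forced directly, so branch on (1,2), whose candidates are 1 or 2. If (1,2) = 2: that forces (1,4) = 1, (2,2) = 1, after which (2,4) would have to be in {2,3} for the 10 across but in {4} for the 5 down — contradiction. So (1,2) = 1.
(2,2) = 3 − 1 = 2 completes the 3 down.
(2,1) = 1: the only remaining digit allowed by both the 10 across and the 6 down.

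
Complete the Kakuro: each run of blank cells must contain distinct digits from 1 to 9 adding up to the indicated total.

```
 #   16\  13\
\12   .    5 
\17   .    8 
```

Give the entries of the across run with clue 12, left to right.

7, 5

17 in 2 cells must be {8,9}; 16 in 2 cells must be {7,9}.
R1C1 = 12 − 5 = 7 completes the 12 across.
R2C1 = 17 − 8 = 9 completes the 17 across.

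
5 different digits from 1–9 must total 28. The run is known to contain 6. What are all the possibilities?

{1,4,6,8,9}; {1,5,6,7,9}; {2,3,6,8,9}; {2,4,6,7,9}; {2,5,6,7,8}; {3,4,6,7,8}

5 distinct digits from 1–9 sum between 15 and 35.
Keeping only sets containing 6.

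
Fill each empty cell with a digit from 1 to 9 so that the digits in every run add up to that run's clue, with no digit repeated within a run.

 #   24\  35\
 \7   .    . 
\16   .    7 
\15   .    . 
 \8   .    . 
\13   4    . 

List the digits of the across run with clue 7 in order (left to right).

16 in 2 cells must be {7,9}; 35 in 5 cells must be {5,6,7,8,9}.
R2C1 = 16 − 7 = 9 completes the 16 across.
R5C2 = 13 − 4 = 9 completes the 13 across.
No cell is forced outright now. R3C2 can only be 6 or 8 (the digits allowed by both its 15 across and its 35 down). If R3C2 = 6: that forces R1C2 = 5, after which R3C1 would have to be in {9} for the 15 across but in {1,2,3,6,7,8} for the 24 down — contradiction. So R3C2 = 8.
R3C1 = 15 − 8 = 7 completes the 15 across.
Nothing is forced directly, so branch on R1C1, whose candidates are 1 or 3. If R1C1 = 3: then R1C2 would have to be in {4} for the 7 across but in {5,6} for the 35 down — contradiction. So R1C1 = 1.
R1C2 = 7 − 1 = 6 completes the 7 across.

1 6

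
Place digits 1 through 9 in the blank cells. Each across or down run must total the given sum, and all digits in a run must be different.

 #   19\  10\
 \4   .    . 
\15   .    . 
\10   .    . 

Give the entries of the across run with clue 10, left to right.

7 3

4 in 2 cells must be {1,3}.
The 4 across and the 19 down share only 3, so R1C1 = 3.
R1C2 = 4 − 3 = 1 completes the 4 across.
Nothing is forced directly, so branch on R2C1, whose candidates are 7 or 9. If R2C1 = 7: then R2C2 would have to be in {8} for the 15 across but in {2,3,4,5,6,7} for the 10 down — contradiction. So R2C1 = 9.
R2C2 = 15 − 9 = 6 completes the 15 across.
R3C1 = 19 − 12 = 7 completes the 19 down.
R3C2 = 10 − 7 = 3 completes the 10 across.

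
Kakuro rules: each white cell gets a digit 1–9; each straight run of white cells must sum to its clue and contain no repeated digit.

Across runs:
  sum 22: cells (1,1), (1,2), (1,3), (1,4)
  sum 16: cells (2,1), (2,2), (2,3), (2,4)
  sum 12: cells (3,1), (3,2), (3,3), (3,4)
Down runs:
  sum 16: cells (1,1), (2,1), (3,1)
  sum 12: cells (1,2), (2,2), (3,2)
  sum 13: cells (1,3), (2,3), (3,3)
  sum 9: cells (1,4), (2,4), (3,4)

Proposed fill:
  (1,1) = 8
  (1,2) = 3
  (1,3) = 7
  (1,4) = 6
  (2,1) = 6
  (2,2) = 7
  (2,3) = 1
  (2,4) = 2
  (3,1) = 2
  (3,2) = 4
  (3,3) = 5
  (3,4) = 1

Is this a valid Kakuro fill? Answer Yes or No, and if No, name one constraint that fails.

No — the down run (1,2)–(3,2) sums to 14, not 12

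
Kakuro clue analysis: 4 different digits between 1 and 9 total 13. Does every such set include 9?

Counterexample: {1,2,3,7} sums to 13 without using 9.

No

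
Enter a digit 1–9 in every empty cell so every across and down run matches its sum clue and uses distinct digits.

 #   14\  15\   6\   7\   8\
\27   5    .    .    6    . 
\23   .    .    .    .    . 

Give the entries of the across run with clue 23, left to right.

R2C1 = 14 − 5 = 9 completes the 14 down.
R2C4 = 7 − 6 = 1 completes the 7 down.
Nothing is forced directly, so branch on R1C3, whose candidates are 1 or 4. If R1C3 = 1: that forces R1C5 = 7, R2C3 = 5, after which R2C5 would have to be in {2,6} for the 23 across but in {1} for the 8 down — contradiction. So R1C3 = 4.
Given what's placed, R1C2 must be 9 to fit the 27 across and 15 down.
R1C5 = 27 − 24 = 3 completes the 27 across.
R2C2 = 15 − 9 = 6 completes the 15 down.
R2C3 = 6 − 4 = 2 completes the 6 down.
R2C5 = 23 − 18 = 5 completes the 23 across.

9 6 2 1 5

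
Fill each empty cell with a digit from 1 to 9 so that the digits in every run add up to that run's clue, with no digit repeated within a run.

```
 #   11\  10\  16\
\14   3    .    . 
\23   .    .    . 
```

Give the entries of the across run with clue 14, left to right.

3, 4, 7

23 in 3 cells must be {6,8,9}; 16 in 2 cells must be {7,9}.
R2C1 = 11 − 3 = 8 completes the 11 down.
R2C3 = 9: the only remaining digit allowed by both the 23 across and the 16 down.
R1C3 = 16 − 9 = 7 completes the 16 down.
R2C2 = 23 − 17 = 6 completes the 23 across.
R1C2 = 14 − 10 = 4 completes the 14 across.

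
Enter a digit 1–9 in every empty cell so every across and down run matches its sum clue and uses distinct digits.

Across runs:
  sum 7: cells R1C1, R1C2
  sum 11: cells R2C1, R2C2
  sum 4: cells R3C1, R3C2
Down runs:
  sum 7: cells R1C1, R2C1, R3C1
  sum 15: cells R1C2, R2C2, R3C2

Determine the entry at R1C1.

4 in 2 cells must be {1,3}; 7 in 3 cells must be {1,2,4}.
The 4 across and the 7 down share only 1, so R3C1 = 1.
R3C2 = 4 − 1 = 3 completes the 4 across.
Nothing is forced directly, so branch on R1C1, whose candidates are 2 or 4. If R1C1 = 4: then R1C2 would have to be in {3} for the 7 across but in {4,5,7,8} for the 15 down — contradiction. So R1C1 = 2.
R1C2 = 7 − 2 = 5 completes the 7 across.
R2C1 = 7 − 3 = 4 completes the 7 down.
R2C2 = 11 − 4 = 7 completes the 11 across.

2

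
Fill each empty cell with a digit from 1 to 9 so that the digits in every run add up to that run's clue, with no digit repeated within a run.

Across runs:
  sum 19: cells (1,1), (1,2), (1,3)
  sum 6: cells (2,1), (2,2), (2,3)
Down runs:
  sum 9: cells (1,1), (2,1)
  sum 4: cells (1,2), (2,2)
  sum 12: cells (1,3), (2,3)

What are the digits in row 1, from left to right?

6 in 3 cells must be {1,2,3}; 4 in 2 cells must be {1,3}.
The 19 across and the 4 down share only 3, so (1,2) = 3.
(2,2) = 4 − 3 = 1 completes the 4 down.
Given what's placed, (2,3) must be 3 to fit the 6 across and 12 down.
(1,1) = 7: the only remaining digit allowed by both the 19 across and the 9 down.
(1,3) = 19 − 10 = 9 completes the 19 across.
(2,1) = 6 − 4 = 2 completes the 6 across.

7 3 9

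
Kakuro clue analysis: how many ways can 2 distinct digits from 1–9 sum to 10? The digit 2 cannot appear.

3

2 distinct digits from 1–9 sum between 3 and 17.
Dropping sets that contain 2.
Enumerating: {1,9}, {3,7}, {4,6}.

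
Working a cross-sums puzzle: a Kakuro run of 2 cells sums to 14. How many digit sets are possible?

2 distinct digits from 1–9 sum between 3 and 17.
Enumerating: {5,9}, {6,8}.

2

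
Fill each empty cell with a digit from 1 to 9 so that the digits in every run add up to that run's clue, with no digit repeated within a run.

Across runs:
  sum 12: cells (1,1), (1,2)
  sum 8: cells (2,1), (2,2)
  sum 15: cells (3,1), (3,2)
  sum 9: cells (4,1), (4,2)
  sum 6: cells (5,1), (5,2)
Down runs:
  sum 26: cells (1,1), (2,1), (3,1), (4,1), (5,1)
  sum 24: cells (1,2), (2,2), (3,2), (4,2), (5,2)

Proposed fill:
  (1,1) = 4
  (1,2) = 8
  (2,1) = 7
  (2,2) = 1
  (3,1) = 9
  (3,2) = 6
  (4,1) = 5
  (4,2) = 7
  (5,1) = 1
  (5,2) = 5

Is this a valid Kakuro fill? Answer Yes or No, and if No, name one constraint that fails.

No — the down run (1,2)–(5,2) sums to 27, not 24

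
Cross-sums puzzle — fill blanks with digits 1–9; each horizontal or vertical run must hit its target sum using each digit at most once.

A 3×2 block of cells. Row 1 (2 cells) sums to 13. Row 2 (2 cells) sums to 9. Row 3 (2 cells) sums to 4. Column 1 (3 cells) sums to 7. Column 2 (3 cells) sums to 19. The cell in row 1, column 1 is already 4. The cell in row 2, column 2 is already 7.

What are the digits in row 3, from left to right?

1 3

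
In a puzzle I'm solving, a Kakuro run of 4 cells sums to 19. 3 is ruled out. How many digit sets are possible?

4 distinct digits from 1–9 sum between 10 and 30.
Dropping sets that contain 3.
Enumerating: {1,2,7,9}, {1,4,5,9}, {1,4,6,8}, {1,5,6,7}, {2,4,5,8}, {2,4,6,7}.

6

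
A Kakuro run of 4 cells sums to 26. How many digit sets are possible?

5

4 distinct digits from 1–9 sum between 10 and 30.
Enumerating: {2,7,8,9}, {3,6,8,9}, {4,5,8,9}, {4,6,7,9}, {5,6,7,8}.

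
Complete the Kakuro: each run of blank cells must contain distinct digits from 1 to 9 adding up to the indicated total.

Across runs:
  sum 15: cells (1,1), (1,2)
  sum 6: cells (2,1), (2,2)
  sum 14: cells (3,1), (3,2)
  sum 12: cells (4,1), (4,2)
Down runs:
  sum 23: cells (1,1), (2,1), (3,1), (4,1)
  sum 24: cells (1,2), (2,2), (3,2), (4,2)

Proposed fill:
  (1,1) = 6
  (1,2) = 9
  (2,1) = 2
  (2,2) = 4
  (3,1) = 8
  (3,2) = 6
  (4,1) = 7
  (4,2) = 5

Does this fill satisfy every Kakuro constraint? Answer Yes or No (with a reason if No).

Across: 6+9=15; 2+4=6; 8+6=14; 7+5=12. Down: 6+2+8+7=23; 9+4+6+5=24. No digit repeats within any run.

Yes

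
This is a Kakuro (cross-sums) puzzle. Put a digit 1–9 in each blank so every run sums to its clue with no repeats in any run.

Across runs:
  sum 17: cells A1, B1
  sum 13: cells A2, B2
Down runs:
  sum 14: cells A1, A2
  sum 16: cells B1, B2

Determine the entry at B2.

7

17 in 2 cells must be {8,9}; 16 in 2 cells must be {7,9}.
The 17 across and the 16 down share only 9, so B1 = 9.
B2 = 16 − 9 = 7 completes the 16 down.
A1 = 17 − 9 = 8 completes the 17 across.
A2 = 13 − 7 = 6 completes the 13 across.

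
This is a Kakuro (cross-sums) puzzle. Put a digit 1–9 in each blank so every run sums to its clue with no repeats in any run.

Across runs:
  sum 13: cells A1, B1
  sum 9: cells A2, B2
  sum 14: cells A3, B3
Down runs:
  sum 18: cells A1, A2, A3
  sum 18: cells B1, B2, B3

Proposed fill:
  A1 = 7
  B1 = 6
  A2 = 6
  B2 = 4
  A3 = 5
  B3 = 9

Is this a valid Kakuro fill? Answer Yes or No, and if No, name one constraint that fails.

No — the across run A2–B2 sums to 10, not 9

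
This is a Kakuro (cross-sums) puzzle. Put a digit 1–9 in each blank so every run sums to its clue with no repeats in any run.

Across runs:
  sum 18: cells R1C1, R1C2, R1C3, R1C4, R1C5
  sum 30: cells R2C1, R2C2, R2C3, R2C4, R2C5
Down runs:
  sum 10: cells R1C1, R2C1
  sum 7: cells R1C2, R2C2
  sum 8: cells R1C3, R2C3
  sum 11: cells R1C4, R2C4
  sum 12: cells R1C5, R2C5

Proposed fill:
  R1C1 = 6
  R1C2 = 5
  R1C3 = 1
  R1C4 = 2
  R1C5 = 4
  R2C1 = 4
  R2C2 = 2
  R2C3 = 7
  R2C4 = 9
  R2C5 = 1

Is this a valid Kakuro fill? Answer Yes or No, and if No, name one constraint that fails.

No — the down run R1C5–R2C5 sums to 5, not 12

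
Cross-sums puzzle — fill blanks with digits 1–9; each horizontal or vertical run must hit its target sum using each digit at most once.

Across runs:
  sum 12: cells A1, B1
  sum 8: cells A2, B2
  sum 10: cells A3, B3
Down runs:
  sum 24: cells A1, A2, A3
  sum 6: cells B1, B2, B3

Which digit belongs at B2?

1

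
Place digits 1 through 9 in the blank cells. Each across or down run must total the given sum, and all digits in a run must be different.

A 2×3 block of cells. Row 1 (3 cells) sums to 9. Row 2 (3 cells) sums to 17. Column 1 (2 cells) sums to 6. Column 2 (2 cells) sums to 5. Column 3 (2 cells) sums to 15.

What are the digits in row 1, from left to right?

1 2 6

The 9 across and the 15 down share only 6, so (1,3) = 6.
(2,3) = 15 − 6 = 9 completes the 15 down.
Nothing is forced directly, so branch on (1,1), whose candidates are 1 or 2. If (1,1) = 2: that forces (1,2) = 1, after which (2,1) would have to be in {1,2,3,5,6,7} for the 17 across but in {4} for the 6 down — contradiction. So (1,1) = 1.
(1,2) = 9 − 7 = 2 completes the 9 across.
(2,1) = 6 − 1 = 5 completes the 6 down.
(2,2) = 17 − 14 = 3 completes the 17 across.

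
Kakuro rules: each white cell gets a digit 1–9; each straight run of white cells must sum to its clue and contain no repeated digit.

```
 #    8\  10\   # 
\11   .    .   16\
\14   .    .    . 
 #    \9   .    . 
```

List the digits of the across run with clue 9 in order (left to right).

16 in 2 cells must be {7,9}.
The 9 across and the 16 down share only 7, so R3C3 = 7.
R2C3 = 16 − 7 = 9 completes the 16 down.
R3C2 = 9 − 7 = 2 completes the 9 across.
No cell is forced outright now. R2C2 can only be 1 or 3 (the digits allowed by both its 14 across and its 10 down). If R2C2 = 1: that forces R1C2 = 7, after which R2C1 would have to be in {4} for the 14 across but in {1,2,3,5,6,7} for the 8 down — contradiction. So R2C2 = 3.
R1C2 = 10 − 5 = 5 completes the 10 down.
R2C1 = 14 − 12 = 2 completes the 14 across.
R1C1 = 11 − 5 = 6 completes the 11 across.

2 7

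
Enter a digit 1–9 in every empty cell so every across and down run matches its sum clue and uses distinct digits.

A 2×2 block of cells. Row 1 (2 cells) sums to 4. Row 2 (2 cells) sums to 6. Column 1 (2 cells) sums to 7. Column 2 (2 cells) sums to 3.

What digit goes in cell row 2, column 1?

4

4 in 2 cells must be {1,3}; 3 in 2 cells must be {1,2}.
The 4 across and the 3 down share only 1, so (1,2) = 1.
(2,2) = 3 − 1 = 2 completes the 3 down.
(1,1) = 4 − 1 = 3 completes the 4 across.
(2,1) = 6 − 2 = 4 completes the 6 across.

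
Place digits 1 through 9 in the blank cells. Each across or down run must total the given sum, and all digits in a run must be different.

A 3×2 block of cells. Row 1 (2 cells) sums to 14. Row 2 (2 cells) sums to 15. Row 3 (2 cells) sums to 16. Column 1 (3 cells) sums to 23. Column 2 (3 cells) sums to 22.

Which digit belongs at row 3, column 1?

9

16 in 2 cells must be {7,9}; 23 in 3 cells must be {6,8,9}.
The 16 across and the 23 down share only 9, so (3,1) = 9.
(3,2) = 16 − 9 = 7 completes the 16 across.
Nothing is forced directly, so branch on (1,1), whose candidates are 6 or 8. If (1,1) = 6: then (1,2) would have to be in {8} for the 14 across but in {6,9} for the 22 down — contradiction. So (1,1) = 8.
(1,2) = 14 − 8 = 6 completes the 14 across.
(2,1) = 23 − 17 = 6 completes the 23 down.
(2,2) = 15 − 6 = 9 completes the 15 across.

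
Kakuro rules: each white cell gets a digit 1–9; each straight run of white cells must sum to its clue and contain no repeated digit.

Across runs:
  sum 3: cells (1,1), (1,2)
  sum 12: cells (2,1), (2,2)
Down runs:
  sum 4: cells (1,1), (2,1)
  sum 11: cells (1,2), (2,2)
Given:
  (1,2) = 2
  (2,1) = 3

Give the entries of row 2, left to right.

3, 9

3 in 2 cells must be {1,2}; 4 in 2 cells must be {1,3}.
(1,1) = 3 − 2 = 1 completes the 3 across.
(2,2) = 12 − 3 = 9 completes the 12 across.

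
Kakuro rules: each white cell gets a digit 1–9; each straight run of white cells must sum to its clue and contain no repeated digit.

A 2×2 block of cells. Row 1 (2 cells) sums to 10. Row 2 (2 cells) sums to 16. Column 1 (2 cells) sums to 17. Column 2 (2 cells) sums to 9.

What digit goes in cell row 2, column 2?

16 in 2 cells must be {7,9}; 17 in 2 cells must be {8,9}.
The 16 across and the 17 down share only 9, so (2,1) = 9.
(2,2) = 16 − 9 = 7 completes the 16 across.
(1,1) = 17 − 9 = 8 completes the 17 down.
(1,2) = 10 − 8 = 2 completes the 10 across.

7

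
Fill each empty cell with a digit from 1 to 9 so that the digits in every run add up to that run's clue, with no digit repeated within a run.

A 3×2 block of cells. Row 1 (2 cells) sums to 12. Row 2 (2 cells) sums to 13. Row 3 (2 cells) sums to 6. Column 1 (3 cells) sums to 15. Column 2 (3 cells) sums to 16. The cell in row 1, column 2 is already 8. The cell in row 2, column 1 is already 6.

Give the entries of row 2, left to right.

6 7

(1,1) = 12 − 8 = 4 completes the 12 across.
(2,2) = 13 − 6 = 7 completes the 13 across.
(3,1) = 15 − 10 = 5 completes the 15 down.
(3,2) = 6 − 5 = 1 completes the 6 across.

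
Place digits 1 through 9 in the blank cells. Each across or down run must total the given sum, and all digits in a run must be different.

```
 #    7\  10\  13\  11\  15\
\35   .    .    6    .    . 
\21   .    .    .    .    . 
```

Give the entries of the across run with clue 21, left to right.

2, 1, 7, 3, 8

35 in 5 cells must be {5,6,7,8,9}.
R1C1 = 5: the only remaining digit allowed by both the 35 across and the 7 down.
R2C1 = 7 − 5 = 2 completes the 7 down.
R2C3 = 13 − 6 = 7 completes the 13 down.
No cell is forced outright now. R2C5 can only be 6 or 8 (the digits allowed by both its 21 across and its 15 down). If R2C5 = 6: that forces R1C5 = 9, R2C2 = 1, R2C4 = 5, after which R1C2 would have to be in {7,8} for the 35 across but in {9} for the 10 down — contradiction. So R2C5 = 8.
R1C5 = 15 − 8 = 7 completes the 15 down.
Given what's placed, R2C4 must be 3 to fit the 21 across and 11 down.
R1C4 = 11 − 3 = 8 completes the 11 down.
R2C2 = 21 − 20 = 1 completes the 21 across.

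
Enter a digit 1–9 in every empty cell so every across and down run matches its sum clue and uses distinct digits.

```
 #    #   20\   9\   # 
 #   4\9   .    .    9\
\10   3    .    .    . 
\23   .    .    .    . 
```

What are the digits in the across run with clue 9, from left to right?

7 2

10 in 4 cells must be {1,2,3,4}; 4 in 2 cells must be {1,3}.
R2C2 = 4: the only remaining digit allowed by both the 10 across and the 20 down.
R3C1 = 4 − 3 = 1 completes the 4 down.
R1C2 = 7: the only remaining digit allowed by both the 9 across and the 20 down.
R1C3 = 9 − 7 = 2 completes the 9 across.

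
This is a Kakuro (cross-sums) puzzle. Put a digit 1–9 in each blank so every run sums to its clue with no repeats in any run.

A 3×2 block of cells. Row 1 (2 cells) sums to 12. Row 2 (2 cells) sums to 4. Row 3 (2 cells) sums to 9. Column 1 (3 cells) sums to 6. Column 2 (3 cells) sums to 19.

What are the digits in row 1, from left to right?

4 in 2 cells must be {1,3}; 6 in 3 cells must be {1,2,3}.
The 12 across and the 6 down share only 3, so (1,1) = 3.
(1,2) = 12 − 3 = 9 completes the 12 across.
Given what's placed, (2,1) must be 1 to fit the 4 across and 6 down.
(2,2) = 4 − 1 = 3 completes the 4 across.
(3,1) = 6 − 4 = 2 completes the 6 down.
(3,2) = 9 − 2 = 7 completes the 9 across.

3 9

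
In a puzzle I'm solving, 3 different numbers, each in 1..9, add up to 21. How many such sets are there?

3 distinct digits from 1–9 sum between 6 and 24.
Enumerating: {4,8,9}, {5,7,9}, {6,7,8}.

3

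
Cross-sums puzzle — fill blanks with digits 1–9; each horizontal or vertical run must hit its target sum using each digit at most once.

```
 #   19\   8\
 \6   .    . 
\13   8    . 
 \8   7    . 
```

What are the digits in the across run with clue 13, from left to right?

8 5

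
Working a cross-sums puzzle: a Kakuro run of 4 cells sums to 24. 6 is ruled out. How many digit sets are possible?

4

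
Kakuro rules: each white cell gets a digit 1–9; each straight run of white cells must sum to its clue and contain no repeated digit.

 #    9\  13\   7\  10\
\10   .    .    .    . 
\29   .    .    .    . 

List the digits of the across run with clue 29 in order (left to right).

8 9 5 7

10 in 4 cells must be {1,2,3,4}; 29 in 4 cells must be {5,7,8,9}.
Only 4 fits R1C2 under both its across sum 10 and down sum 13.
R2C2 = 13 − 4 = 9 completes the 13 down.
Given what's placed, R2C3 must be 5 to fit the 29 across and 7 down.
R1C3 = 7 − 5 = 2 completes the 7 down.
No cell is forced outright now. R2C1 can only be 7 or 8 (the digits allowed by both its 29 across and its 9 down). If R2C1 = 7: then R1C1 would have to be in {1,3} for the 10 across but in {2} for the 9 down — contradiction. So R2C1 = 8.
R1C1 = 9 − 8 = 1 completes the 9 down.
R1C4 = 10 − 7 = 3 completes the 10 across.
R2C4 = 29 − 22 = 7 completes the 29 across.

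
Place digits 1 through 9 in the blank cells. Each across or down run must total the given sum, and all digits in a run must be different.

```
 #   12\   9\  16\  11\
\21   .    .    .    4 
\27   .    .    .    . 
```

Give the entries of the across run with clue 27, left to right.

3 8 9 7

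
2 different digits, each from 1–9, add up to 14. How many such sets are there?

2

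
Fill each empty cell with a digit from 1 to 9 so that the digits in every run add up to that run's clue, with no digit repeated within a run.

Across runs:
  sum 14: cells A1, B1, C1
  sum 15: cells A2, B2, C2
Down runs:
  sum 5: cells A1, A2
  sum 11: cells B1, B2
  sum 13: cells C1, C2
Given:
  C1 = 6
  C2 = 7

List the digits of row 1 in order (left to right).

3 5 6

Nothing is forced directly, so branch on A2, whose candidates are 2 or 3. If A2 = 3: then A1 would have to be in {1,3,5,7} for the 14 across but in {2} for the 5 down — contradiction. So A2 = 2.
A1 = 5 − 2 = 3 completes the 5 down.
B1 = 14 − 9 = 5 completes the 14 across.
B2 = 15 − 9 = 6 completes the 15 across.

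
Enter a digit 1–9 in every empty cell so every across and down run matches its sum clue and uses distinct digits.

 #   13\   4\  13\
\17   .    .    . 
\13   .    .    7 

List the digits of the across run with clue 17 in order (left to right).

8 3 6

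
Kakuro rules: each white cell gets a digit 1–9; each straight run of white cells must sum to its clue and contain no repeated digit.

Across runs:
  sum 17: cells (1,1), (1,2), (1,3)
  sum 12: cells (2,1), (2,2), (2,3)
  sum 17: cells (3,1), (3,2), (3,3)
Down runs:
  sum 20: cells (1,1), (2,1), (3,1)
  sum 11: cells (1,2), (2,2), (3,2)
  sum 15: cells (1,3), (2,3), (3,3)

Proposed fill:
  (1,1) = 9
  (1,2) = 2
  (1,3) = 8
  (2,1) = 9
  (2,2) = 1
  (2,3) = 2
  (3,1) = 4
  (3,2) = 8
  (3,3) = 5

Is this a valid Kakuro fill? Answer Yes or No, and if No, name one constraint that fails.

No — the across run (1,1)–(1,3) sums to 19, not 17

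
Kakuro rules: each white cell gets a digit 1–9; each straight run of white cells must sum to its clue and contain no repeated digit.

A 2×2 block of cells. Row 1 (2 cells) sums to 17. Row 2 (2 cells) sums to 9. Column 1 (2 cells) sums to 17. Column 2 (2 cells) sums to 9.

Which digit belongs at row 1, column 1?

9

17 in 2 cells must be {8,9}.
The 17 across and the 9 down share only 8, so (1,2) = 8.
The 9 across and the 17 down share only 8, so (2,1) = 8.
(2,2) = 9 − 8 = 1 completes the 9 across.
(1,1) = 17 − 8 = 9 completes the 17 across.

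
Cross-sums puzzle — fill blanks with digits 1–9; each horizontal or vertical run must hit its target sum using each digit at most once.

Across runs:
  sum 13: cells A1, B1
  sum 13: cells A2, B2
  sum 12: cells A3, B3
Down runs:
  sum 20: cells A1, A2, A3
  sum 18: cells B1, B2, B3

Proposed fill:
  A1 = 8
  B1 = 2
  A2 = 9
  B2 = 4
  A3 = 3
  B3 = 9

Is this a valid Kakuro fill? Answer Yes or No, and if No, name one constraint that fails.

No — the down run B1–B3 sums to 15, not 18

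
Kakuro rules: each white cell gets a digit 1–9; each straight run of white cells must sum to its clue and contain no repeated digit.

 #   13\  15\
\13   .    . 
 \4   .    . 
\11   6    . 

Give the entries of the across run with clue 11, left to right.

4 in 2 cells must be {1,3}.
R2C1 = 3: the only remaining digit allowed by both the 4 across and the 13 down.
R2C2 = 4 − 3 = 1 completes the 4 across.
R3C2 = 11 − 6 = 5 completes the 11 across.
R1C1 = 13 − 9 = 4 completes the 13 down.
R1C2 = 13 − 4 = 9 completes the 13 across.

6 5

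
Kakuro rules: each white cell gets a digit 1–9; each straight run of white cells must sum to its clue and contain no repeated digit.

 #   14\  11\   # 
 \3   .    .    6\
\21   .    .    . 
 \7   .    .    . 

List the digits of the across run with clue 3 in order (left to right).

1, 2

3 in 2 cells must be {1,2}; 7 in 3 cells must be {1,2,4}.
Nothing is forced directly, so branch on R2C3, whose candidates are 4 or 5. If R2C3 = 5: that forces R2C2 = 7, R3C2 = 1, after which R3C3 would have to be in {2,4} for the 7 across but in {1} for the 6 down — contradiction. So R2C3 = 4.
Given what's placed, R2C2 must be 8 to fit the 21 across and 11 down.
R3C3 = 6 − 4 = 2 completes the 6 down.
R2C1 = 21 − 12 = 9 completes the 21 across.
R3C2 = 1: the only remaining digit allowed by both the 7 across and the 11 down.
R1C2 = 11 − 9 = 2 completes the 11 down.
R3C1 = 7 − 3 = 4 completes the 7 across.
R1C1 = 3 − 2 = 1 completes the 3 across.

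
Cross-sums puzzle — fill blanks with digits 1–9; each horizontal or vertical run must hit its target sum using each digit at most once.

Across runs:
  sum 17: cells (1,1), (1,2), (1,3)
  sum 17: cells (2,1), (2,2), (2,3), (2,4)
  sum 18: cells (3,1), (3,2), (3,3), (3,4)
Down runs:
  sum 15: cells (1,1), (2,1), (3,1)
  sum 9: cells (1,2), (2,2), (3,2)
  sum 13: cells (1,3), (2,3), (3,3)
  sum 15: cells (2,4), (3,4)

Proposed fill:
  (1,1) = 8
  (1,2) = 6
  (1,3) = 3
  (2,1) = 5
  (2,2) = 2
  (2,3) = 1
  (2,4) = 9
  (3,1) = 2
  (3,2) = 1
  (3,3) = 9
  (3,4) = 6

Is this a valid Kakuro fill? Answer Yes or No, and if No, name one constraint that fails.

Yes

Across: 8+6+3=17; 5+2+1+9=17; 2+1+9+6=18. Down: 8+5+2=15; 6+2+1=9; 3+1+9=13; 9+6=15. No digit repeats within any run.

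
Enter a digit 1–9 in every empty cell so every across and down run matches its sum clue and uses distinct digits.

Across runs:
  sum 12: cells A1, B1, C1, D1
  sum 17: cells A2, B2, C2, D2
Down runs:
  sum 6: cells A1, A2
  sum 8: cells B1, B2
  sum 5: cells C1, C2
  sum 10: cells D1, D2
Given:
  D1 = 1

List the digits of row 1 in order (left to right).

D2 = 10 − 1 = 9 completes the 10 down.
No cell is forced outright now. A1 can only be 2 or 4 or 5 (the digits allowed by both its 12 across and its 6 down). If A1 = 4: that forces C1 = 2, A2 = 2, after which C2 would have to be in {1,5} for the 17 across but in {3} for the 5 down — contradiction. If A1 = 5: that forces B1 = 2, C1 = 4, A2 = 1, after which B2 would have to be in {2,3,4,5} for the 17 across but in {6} for the 8 down — contradiction. So A1 = 2.
A2 = 6 − 2 = 4 completes the 6 down.
Nothing is forced directly, so branch on B2, whose candidates are 1 or 3. If B2 = 1: then B1 would have to be in {3,4,5,6} for the 12 across but in {7} for the 8 down — contradiction. So B2 = 3.
B1 = 8 − 3 = 5 completes the 8 down.
C1 = 12 − 8 = 4 completes the 12 across.
C2 = 17 − 16 = 1 completes the 17 across.

2 5 4 1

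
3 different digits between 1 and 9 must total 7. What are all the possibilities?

{1,2,4}

3 distinct digits from 1–9 sum between 6 and 24.
Only one set works: {1,2,4}.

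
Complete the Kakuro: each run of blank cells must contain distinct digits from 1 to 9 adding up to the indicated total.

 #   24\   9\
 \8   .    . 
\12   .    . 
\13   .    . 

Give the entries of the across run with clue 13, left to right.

8, 5

24 in 3 cells must be {7,8,9}.
The 8 across and the 24 down share only 7, so R1C1 = 7.
R1C2 = 8 − 7 = 1 completes the 8 across.
Nothing is forced directly, so branch on R2C1, whose candidates are 8 or 9. If R2C1 = 8: then R2C2 would have to be in {4} for the 12 across but in {2,3,5,6} for the 9 down — contradiction. So R2C1 = 9.
R2C2 = 12 − 9 = 3 completes the 12 across.
R3C1 = 24 − 16 = 8 completes the 24 down.
R3C2 = 13 − 8 = 5 completes the 13 across.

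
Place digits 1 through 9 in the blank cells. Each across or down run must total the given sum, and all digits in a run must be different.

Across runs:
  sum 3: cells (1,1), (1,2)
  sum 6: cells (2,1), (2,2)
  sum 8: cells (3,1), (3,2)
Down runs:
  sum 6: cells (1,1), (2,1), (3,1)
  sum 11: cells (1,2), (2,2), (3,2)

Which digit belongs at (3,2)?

3 in 2 cells must be {1,2}; 6 in 3 cells must be {1,2,3}.
Nothing is forced directly, so branch on (1,1), whose candidates are 1 or 2. If (1,1) = 2: that forces (1,2) = 1, (2,1) = 1, after which (2,2) would have to be in {5} for the 6 across but in {2,3,4,6,7,8} for the 11 down — contradiction. So (1,1) = 1.
(1,2) = 3 − 1 = 2 completes the 3 across.
Given what's placed, (2,1) must be 2 to fit the 6 across and 6 down.
(2,2) = 6 − 2 = 4 completes the 6 across.
(3,1) = 6 − 3 = 3 completes the 6 down.
(3,2) = 8 − 3 = 5 completes the 8 across.

5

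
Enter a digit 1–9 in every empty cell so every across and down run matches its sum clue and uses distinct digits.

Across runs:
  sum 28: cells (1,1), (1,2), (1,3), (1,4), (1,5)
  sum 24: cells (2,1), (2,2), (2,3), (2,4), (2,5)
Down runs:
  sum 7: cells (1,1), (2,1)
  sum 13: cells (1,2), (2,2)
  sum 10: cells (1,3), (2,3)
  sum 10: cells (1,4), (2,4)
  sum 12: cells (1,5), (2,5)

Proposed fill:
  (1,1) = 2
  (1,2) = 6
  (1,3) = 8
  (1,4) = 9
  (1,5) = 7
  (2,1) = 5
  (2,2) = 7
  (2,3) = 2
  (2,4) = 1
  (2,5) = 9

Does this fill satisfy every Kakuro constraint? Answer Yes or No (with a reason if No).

No — the down run (1,5)–(2,5) sums to 16, not 12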